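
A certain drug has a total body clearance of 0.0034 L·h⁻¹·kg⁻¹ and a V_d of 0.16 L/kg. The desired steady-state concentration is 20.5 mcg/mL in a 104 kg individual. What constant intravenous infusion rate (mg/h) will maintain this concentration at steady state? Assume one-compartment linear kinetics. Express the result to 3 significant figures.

CL = 0.0034 L·h⁻¹·kg⁻¹ × 104 kg = 0.3536 L/h
Rate = CL × Css = 0.3536 × 20.5 = 7.249 mg/h

7.25 mg/h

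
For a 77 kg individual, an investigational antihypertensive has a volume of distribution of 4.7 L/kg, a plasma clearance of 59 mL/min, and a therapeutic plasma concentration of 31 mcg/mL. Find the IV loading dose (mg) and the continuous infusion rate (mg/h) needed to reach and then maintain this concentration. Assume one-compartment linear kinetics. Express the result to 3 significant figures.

(a) 11200 mg; (b) 110 mg/h

Total Vd = 4.7 × 77 = 361.9 L
Loading: fill Vd to C_target → 361.9 L × 31 mg/L = 11220 mg
CL = 59 mL/min × 60/1000 = 3.540 L/h
Infusion rate = 3.540 L/h × 31 mg/L = 109.7 mg/h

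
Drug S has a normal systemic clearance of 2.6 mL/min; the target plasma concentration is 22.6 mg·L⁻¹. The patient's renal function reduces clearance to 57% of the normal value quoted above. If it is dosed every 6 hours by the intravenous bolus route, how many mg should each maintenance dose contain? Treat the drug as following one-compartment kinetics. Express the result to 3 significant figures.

12.1 mg

CL = 2.6 mL/min × 60/1000 = 0.1560 L/h
Patient clearance = 0.57 × 0.1560 = 0.08892 L/h
D = CL × Css × τ = 0.08892 × 22.6 × 6 = 12.06 mg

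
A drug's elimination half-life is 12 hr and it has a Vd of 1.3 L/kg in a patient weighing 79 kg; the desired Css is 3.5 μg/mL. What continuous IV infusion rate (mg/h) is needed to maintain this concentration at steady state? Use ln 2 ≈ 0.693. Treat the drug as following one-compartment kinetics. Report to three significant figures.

20.8 mg/h

Vd = 1.3 L/kg × 79 kg = 102.7 L
CL = 0.693 × Vd / t½ = 0.693 × 102.7 / 12 = 5.931 L/h
Infusion rate = CL × Css = 5.931 × 3.5 = 20.76 mg/h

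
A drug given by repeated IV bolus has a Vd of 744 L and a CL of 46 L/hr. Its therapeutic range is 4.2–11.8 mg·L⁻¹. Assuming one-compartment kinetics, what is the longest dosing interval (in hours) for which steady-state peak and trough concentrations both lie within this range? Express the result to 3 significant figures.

16.7 h

k = CL / Vd = 46.00 / 744.0 = 0.06183 h⁻¹
Between IV bolus doses, concentration decays as C = C₀·e^(−kτ), so C_peak/C_trough = e^(kτ).
τ_max = ln(C_peak/C_trough) / k = ln(11.8/4.2) / 0.06183 = 1.033 / 0.06183 = 16.71 h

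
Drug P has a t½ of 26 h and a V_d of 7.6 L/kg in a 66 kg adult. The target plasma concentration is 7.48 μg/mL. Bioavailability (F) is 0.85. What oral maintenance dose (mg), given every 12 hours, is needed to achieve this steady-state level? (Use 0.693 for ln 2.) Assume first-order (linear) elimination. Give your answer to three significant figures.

1410 mg

Total Vd = 7.6 × 66 = 501.6 L
k = 0.693/26 = 0.02665 h⁻¹, so CL = k·Vd = 0.02665 × 501.6 = 13.37 L/h
D = CL × Css × τ / F = 13.37 × 7.48 × 12 / 0.85 = 1412 mg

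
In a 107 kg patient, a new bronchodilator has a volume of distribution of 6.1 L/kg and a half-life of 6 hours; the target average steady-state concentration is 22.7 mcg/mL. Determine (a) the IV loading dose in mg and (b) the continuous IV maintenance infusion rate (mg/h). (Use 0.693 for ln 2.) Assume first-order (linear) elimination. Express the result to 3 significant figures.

Vd = 6.1 L/kg × 107 kg = 652.7 L
LD = Vd × C = 652.7 × 22.7 = 14820 mg
CL = 0.693 × Vd / t½ = 0.693 × 652.7 / 6 = 75.39 L/h
Infusion rate = CL × Css = 75.39 × 22.7 = 1711 mg/h

(a) 14800 mg; (b) 1710 mg/h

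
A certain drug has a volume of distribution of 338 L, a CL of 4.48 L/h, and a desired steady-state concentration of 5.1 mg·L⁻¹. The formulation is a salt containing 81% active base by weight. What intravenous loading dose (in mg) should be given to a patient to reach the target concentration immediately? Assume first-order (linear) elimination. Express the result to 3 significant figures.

2130 mg

LD = Vd × C / S = 338.0 × 5.100 / 0.81 = 2128 mg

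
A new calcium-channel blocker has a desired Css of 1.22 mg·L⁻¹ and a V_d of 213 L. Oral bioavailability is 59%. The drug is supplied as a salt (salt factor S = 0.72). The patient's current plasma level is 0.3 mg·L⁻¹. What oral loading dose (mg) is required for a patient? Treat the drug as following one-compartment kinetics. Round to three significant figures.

461 mg

Concentration deficit ΔC = 1.22 − 0.3 = 0.9200 mg/L
LD = Vd × ΔC / F / S = 213.0 × 0.9200 / 0.59 / 0.72 = 461.3 mg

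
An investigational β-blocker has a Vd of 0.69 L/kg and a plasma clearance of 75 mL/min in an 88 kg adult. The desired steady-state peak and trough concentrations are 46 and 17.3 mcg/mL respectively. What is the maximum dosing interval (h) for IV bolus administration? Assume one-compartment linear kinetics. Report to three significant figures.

13.2 h

Vd = 0.69 L/kg × 88 kg = 60.72 L
CL = 75 mL/min × 60/1000 = 4.500 L/h
k = CL / Vd = 4.500 / 60.72 = 0.07411 h⁻¹
Between IV bolus doses, concentration decays as C = C₀·e^(−kτ), so C_peak/C_trough = e^(kτ).
τ_max = ln(C_peak/C_trough) / k = ln(46/17.3) / 0.07411 = 0.9779 / 0.07411 = 13.20 h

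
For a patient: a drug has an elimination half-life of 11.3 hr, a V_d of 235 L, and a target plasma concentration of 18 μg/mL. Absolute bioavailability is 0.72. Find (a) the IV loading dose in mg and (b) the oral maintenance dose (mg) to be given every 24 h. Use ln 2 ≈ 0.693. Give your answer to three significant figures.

LD = Vd × C = 235.0 × 18 = 4230 mg
CL = 0.693 × Vd / t½ = 0.693 × 235.0 / 11.3 = 14.41 L/h
D = CL × Css × τ / F = 14.41 × 18 × 24 / 0.72 = 8646 mg

(a) 4230 mg; (b) 8650 mg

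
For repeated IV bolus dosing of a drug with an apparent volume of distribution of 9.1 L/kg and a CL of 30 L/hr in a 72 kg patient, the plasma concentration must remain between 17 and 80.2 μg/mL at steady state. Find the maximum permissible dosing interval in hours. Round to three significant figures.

33.9 h

Total Vd = 9.1 × 72 = 655.2 L
k = CL / Vd = 30.00 / 655.2 = 0.04579 h⁻¹
Between IV bolus doses, concentration decays as C = C₀·e^(−kτ), so C_peak/C_trough = e^(kτ).
τ_max = ln(C_peak/C_trough) / k = ln(80.2/17) / 0.04579 = 1.551 / 0.04579 = 33.87 h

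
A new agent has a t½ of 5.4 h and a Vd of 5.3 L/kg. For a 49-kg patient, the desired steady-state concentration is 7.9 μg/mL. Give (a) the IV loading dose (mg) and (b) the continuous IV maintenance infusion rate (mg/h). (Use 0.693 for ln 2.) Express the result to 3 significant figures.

Vd(total) = 49 kg × 5.3 L/kg = 259.7 L
LD = Vd × C = 259.7 × 7.9 = 2052 mg
CL = 0.693 × Vd / t½ = 0.693 × 259.7 / 5.4 = 33.33 L/h
Infusion rate = CL × Css = 33.33 × 7.9 = 263.3 mg/h

(a) 2050 mg; (b) 263 mg/h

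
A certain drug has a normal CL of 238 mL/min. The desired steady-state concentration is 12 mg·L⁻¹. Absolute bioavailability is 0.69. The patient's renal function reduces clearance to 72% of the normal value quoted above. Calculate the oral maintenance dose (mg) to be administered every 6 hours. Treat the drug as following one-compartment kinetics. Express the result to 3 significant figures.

1070 mg

Convert clearance: 238 mL/min × 60 min/h ÷ 1000 mL/L = 14.28 L/h
Patient clearance = 0.72 × 14.28 = 10.28 L/h
D = CL × Css × τ / F = 10.28 × 12 × 6 / 0.69 = 1073 mg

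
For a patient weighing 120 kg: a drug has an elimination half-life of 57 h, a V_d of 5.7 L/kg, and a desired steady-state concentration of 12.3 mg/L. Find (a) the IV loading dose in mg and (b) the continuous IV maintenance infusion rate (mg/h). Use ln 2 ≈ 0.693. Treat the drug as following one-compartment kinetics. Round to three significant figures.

(a) 8410 mg; (b) 102 mg/h

Total Vd = 5.7 × 120 = 684.0 L
LD = Vd × C = 684.0 × 12.3 = 8413 mg
CL = 0.693 × Vd / t½ = 0.693 × 684.0 / 57 = 8.316 L/h
Infusion rate = CL × Css = 8.316 × 12.3 = 102.3 mg/h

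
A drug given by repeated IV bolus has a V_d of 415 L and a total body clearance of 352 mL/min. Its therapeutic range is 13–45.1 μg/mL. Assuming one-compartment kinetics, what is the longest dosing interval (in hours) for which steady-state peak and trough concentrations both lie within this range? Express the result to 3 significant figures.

Convert clearance: 352 mL/min × 60 min/h ÷ 1000 mL/L = 21.12 L/h
k = CL / Vd = 21.12 / 415.0 = 0.05089 h⁻¹
Between IV bolus doses, concentration decays as C = C₀·e^(−kτ), so C_peak/C_trough = e^(kτ).
τ_max = ln(C_peak/C_trough) / k = ln(45.1/13) / 0.05089 = 1.244 / 0.05089 = 24.44 h

24.4 h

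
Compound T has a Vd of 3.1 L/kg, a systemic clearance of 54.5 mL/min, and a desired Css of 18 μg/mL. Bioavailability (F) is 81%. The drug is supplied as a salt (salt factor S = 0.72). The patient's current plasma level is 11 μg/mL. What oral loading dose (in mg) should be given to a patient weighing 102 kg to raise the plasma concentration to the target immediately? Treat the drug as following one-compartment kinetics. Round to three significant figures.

Total Vd = 3.1 × 102 = 316.2 L
Concentration deficit ΔC = 18 − 11 = 7.000 mg/L
LD = Vd × ΔC / F / S = 316.2 × 7.000 / 0.81 / 0.72 = 3795 mg

3800 mg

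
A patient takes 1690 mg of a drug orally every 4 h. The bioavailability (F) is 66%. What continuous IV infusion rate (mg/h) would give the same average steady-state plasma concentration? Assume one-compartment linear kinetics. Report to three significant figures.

Equivalent systemic input: infusion rate = F·D/τ.
Rate = 0.66 × 1690 / 4 = 278.9 mg/h

279 mg/h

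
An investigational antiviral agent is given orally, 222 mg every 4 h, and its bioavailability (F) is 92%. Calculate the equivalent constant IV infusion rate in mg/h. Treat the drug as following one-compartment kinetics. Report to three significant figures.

Equivalent systemic input: infusion rate = F·D/τ.
Rate = 0.92 × 222 / 4 = 51.06 mg/h

51.1 mg/h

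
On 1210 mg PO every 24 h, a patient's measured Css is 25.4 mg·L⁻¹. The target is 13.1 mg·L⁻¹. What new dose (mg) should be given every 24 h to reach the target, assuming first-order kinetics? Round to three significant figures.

With linear kinetics, Css is proportional to dose rate (D/τ) at fixed clearance.
D₂ = D₁ × (Css,target / Css,current) = 1210 × 13.1/25.4 = 624.1 mg

624 mg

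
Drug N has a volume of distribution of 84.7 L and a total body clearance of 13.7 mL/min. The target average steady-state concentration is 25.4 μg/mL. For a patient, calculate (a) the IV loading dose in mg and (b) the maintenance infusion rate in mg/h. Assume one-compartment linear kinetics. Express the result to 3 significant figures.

(a) 2150 mg; (b) 20.9 mg/h

Loading: fill Vd to C_target → 84.70 L × 25.4 mg/L = 2151 mg
CL = 13.7 mL/min = 13.7 × 0.06 = 0.8220 L/h
Maintenance: replace elimination → rate = CL × Css = 0.8220 × 25.4 = 20.88 mg/h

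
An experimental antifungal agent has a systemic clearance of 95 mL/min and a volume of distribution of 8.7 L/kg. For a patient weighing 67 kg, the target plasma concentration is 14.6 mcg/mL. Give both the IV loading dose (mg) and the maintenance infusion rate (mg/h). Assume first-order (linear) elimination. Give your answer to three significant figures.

Total Vd = 8.7 × 67 = 582.9 L
Loading: fill Vd to C_target → 582.9 L × 14.6 mg/L = 8510 mg
CL = 95 mL/min = 95 × 0.06 = 5.700 L/h
Infusion rate = 5.700 L/h × 14.6 mg/L = 83.22 mg/h

(a) 8510 mg; (b) 83.2 mg/h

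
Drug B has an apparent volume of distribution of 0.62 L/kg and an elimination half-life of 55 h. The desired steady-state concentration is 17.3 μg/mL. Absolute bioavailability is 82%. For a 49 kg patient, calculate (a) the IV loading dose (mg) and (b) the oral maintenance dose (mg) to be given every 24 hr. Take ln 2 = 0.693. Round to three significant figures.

Vd = 0.62 L/kg × 49 kg = 30.38 L
LD = Vd × C = 30.38 × 17.3 = 525.6 mg
CL = 0.693 × Vd / t½ = 0.693 × 30.38 / 55 = 0.3828 L/h
D = CL × Css × τ / F = 0.3828 × 17.3 × 24 / 0.82 = 193.8 mg

(a) 526 mg; (b) 194 mg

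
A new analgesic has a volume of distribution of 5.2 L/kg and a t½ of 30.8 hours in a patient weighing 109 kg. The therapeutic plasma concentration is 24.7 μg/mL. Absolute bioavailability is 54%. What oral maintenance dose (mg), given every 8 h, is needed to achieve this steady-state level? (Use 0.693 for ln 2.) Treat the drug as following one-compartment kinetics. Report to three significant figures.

Vd(total) = 109 kg × 5.2 L/kg = 566.8 L
CL = ln 2 · Vd / t½ = 0.693 × 566.8 / 30.8 = 12.75 L/h
D = CL × Css × τ / F = 12.75 × 24.7 × 8 / 0.54 = 4666 mg

4670 mg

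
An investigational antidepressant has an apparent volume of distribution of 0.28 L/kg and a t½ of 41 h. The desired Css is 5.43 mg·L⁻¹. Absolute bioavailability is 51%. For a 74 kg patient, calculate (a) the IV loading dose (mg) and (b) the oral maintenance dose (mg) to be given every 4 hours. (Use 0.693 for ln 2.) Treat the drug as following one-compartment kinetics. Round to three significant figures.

(a) 113 mg; (b) 14.9 mg

Vd = 0.28 L/kg × 74 kg = 20.72 L
LD = Vd × C = 20.72 × 5.43 = 112.5 mg
CL = 0.693 × Vd / t½ = 0.693 × 20.72 / 41 = 0.3502 L/h
D = CL × Css × τ / F = 0.3502 × 5.43 × 4 / 0.51 = 14.91 mg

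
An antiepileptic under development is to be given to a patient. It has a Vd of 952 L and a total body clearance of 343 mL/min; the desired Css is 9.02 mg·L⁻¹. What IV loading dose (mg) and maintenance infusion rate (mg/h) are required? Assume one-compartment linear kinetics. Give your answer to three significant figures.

Loading: fill Vd to C_target → 952.0 L × 9.02 mg/L = 8587 mg
Convert clearance: 343 mL/min × 60 min/h ÷ 1000 mL/L = 20.58 L/h
Infusion rate = 20.58 L/h × 9.02 mg/L = 185.6 mg/h

(a) 8590 mg; (b) 186 mg/h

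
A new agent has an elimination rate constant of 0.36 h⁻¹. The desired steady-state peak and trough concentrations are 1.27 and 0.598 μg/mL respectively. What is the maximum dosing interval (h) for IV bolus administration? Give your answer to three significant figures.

Between IV bolus doses, concentration decays as C = C₀·e^(−kτ), so C_peak/C_trough = e^(kτ).
τ_max = ln(C_peak/C_trough) / k = ln(1.27/0.598) / 0.3600 = 0.7532 / 0.3600 = 2.092 h

2.09 h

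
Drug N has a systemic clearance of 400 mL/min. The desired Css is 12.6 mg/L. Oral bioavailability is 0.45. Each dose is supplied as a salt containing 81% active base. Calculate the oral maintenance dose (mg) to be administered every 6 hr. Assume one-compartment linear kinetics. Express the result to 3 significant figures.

4980 mg

Convert clearance: 400 mL/min × 60 min/h ÷ 1000 mL/L = 24.00 L/h
D = CL × Css × τ / F / S = 24.00 × 12.6 × 6 / 0.45 / 0.81 = 4978 mg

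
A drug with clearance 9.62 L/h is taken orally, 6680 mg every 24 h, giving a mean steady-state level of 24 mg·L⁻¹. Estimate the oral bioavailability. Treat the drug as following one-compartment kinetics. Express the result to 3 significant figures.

0.830

F·D/τ = CL·Css at steady state → F = CL·Css·τ / D.
F = 9.62 × 24 × 24 / 6680 = 0.830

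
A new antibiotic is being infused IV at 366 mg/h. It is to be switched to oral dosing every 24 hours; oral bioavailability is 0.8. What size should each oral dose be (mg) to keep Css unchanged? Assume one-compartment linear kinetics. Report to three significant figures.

To maintain the same Css, the systemic dosing rate must be unchanged: F·D/τ = infusion rate.
D = rate × τ / F = 366 × 24 / 0.8 = 10980 mg

11000 mg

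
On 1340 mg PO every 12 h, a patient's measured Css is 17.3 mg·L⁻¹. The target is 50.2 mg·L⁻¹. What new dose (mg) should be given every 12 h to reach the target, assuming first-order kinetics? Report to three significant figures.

3890 mg

For first-order elimination, Css ∝ F·D/(CL·τ); F and CL are unchanged, so Css ∝ D/τ.
D₂ = D₁ × (Css,target / Css,current) = 1340 × 50.2/17.3 = 3888 mg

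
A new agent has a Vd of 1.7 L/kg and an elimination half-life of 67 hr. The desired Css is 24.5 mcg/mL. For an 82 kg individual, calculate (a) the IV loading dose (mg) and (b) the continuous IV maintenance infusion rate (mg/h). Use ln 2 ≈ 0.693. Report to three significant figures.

Vd = 1.7 L/kg × 82 kg = 139.4 L
LD = Vd × C = 139.4 × 24.5 = 3415 mg
CL = 0.693 × Vd / t½ = 0.693 × 139.4 / 67 = 1.442 L/h
Infusion rate = CL × Css = 1.442 × 24.5 = 35.33 mg/h

(a) 3420 mg; (b) 35.3 mg/h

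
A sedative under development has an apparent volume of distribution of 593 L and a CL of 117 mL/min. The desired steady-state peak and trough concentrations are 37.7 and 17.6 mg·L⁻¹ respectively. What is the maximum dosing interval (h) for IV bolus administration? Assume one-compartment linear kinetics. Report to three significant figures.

CL = 117 mL/min = 117 × 0.06 = 7.020 L/h
k = CL / Vd = 7.020 / 593.0 = 0.01184 h⁻¹
Between IV bolus doses, concentration decays as C = C₀·e^(−kτ), so C_peak/C_trough = e^(kτ).
τ_max = ln(C_peak/C_trough) / k = ln(37.7/17.6) / 0.01184 = 0.7618 / 0.01184 = 64.34 h

64.3 h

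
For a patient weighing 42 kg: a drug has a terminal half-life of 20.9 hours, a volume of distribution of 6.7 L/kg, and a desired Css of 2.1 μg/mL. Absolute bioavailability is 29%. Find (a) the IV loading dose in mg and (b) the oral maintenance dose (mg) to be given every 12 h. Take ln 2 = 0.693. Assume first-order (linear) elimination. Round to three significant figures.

(a) 591 mg; (b) 811 mg

Vd = 6.7 L/kg × 42 kg = 281.4 L
LD = Vd × C = 281.4 × 2.1 = 590.9 mg
CL = 0.693 × Vd / t½ = 0.693 × 281.4 / 20.9 = 9.331 L/h
D = CL × Css × τ / F = 9.331 × 2.1 × 12 / 0.29 = 810.8 mg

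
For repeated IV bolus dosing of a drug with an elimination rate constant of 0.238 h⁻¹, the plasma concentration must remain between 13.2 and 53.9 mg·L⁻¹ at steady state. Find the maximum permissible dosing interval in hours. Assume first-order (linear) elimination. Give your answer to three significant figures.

5.91 h

Between IV bolus doses, concentration decays as C = C₀·e^(−kτ), so C_peak/C_trough = e^(kτ).
τ_max = ln(C_peak/C_trough) / k = ln(53.9/13.2) / 0.2380 = 1.407 / 0.2380 = 5.912 h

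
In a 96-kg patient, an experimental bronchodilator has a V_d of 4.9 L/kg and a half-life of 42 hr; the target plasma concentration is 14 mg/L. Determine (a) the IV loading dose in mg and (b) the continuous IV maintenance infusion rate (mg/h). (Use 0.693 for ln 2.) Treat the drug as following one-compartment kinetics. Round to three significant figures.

Vd(total) = 96 kg × 4.9 L/kg = 470.4 L
LD = Vd × C = 470.4 × 14 = 6586 mg
CL = 0.693 × Vd / t½ = 0.693 × 470.4 / 42 = 7.762 L/h
Infusion rate = CL × Css = 7.762 × 14 = 108.7 mg/h

(a) 6590 mg; (b) 109 mg/h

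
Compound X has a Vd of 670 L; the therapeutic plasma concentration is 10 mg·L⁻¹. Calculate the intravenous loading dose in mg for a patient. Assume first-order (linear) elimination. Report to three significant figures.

6700 mg

The loading dose fills Vd to the target concentration.
LD = Vd × C = 670.0 × 10.00 = 6700 mg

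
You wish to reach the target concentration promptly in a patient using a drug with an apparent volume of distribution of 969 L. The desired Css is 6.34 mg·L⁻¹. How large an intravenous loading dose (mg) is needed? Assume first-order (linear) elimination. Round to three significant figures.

6140 mg

LD = Vd × C = 969.0 × 6.340 = 6143 mg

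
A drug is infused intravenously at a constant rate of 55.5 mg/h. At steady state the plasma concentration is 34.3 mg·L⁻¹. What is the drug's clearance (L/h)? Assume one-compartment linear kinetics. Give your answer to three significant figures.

1.62 L/h

At steady state, infusion rate = CL × Css, so CL = rate / Css.
CL = 55.5 / 34.3 = 1.618 L/h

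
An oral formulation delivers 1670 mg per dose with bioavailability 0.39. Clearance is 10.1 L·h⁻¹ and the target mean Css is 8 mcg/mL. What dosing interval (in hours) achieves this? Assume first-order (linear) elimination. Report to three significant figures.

8.06 h

F·D/τ = CL·Css → τ = F·D / (CL·Css).
τ = 0.39 × 1670 / (10.1 × 8) = 8.061 h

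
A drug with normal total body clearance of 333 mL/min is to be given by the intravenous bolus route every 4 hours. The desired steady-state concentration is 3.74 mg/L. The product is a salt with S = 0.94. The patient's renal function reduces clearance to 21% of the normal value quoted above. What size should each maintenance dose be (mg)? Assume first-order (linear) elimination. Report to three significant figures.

66.8 mg

Convert clearance: 333 mL/min × 60 min/h ÷ 1000 mL/L = 19.98 L/h
Patient clearance = 0.21 × 19.98 = 4.196 L/h
D = CL × Css × τ / S = 4.196 × 3.74 × 4 / 0.94 = 66.78 mg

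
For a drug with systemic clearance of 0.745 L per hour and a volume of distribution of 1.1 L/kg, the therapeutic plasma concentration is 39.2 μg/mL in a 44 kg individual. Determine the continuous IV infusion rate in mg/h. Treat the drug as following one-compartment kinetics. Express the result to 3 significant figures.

29.2 mg/h

Infusion rate = CL · Css = 0.7450 L/h × 39.2 mg/L = 29.20 mg/h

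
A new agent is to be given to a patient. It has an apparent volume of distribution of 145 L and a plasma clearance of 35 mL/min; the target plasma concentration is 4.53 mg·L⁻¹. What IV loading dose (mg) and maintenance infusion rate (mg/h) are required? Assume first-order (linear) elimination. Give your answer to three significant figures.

(a) 657 mg; (b) 9.51 mg/h

LD = Vd · C_target = 145.0 × 4.53 = 656.9 mg
CL = 35 mL/min = 35 × 0.06 = 2.100 L/h
Infusion rate = 2.100 L/h × 4.53 mg/L = 9.513 mg/h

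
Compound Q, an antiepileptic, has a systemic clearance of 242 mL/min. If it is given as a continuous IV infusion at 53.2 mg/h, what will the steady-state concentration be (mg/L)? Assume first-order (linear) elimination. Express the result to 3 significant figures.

3.66 mg/L

CL = 242 mL/min × 60/1000 = 14.52 L/h
Css = rate / CL = 53.2 / 14.52 = 3.664 mg/L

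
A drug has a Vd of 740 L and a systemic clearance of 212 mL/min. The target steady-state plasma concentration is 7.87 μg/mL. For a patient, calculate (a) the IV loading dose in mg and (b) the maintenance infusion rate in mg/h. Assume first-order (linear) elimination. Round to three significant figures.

Loading dose = Vd × C = 740.0 × 7.87 = 5824 mg
CL = 212 mL/min = 212 × 0.06 = 12.72 L/h
Maintenance: replace elimination → rate = CL × Css = 12.72 × 7.87 = 100.1 mg/h

(a) 5820 mg; (b) 100 mg/h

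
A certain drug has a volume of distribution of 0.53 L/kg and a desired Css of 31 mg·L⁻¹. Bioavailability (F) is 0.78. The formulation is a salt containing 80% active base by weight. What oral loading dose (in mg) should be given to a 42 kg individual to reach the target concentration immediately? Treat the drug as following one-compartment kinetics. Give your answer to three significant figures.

Vd = 0.53 L/kg × 42 kg = 22.26 L
LD = Vd × C / F / S = 22.26 × 31.00 / 0.78 / 0.8 = 1106 mg

1110 mg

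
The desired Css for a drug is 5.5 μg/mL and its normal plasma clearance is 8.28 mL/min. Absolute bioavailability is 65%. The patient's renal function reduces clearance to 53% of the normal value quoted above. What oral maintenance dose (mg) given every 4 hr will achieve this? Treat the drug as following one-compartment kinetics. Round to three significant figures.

CL = 8.28 mL/min = 8.28 × 0.06 = 0.4968 L/h
Patient clearance = 0.53 × 0.4968 = 0.2633 L/h
D = CL × Css × τ / F = 0.2633 × 5.5 × 4 / 0.65 = 8.912 mg

8.91 mg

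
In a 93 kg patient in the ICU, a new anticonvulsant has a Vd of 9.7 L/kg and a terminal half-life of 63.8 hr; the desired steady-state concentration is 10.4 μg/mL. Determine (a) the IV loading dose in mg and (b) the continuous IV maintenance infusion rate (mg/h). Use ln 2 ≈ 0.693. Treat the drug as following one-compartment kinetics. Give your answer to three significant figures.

(a) 9380 mg; (b) 102 mg/h

Total Vd = 9.7 × 93 = 902.1 L
LD = Vd × C = 902.1 × 10.4 = 9382 mg
CL = 0.693 × Vd / t½ = 0.693 × 902.1 / 63.8 = 9.799 L/h
Infusion rate = CL × Css = 9.799 × 10.4 = 101.9 mg/h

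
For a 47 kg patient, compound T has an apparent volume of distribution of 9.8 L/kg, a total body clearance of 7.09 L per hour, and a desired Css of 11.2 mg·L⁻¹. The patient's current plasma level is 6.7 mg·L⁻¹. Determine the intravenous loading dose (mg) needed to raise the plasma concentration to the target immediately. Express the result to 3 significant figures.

Total Vd = 9.8 × 47 = 460.6 L
Concentration deficit ΔC = 11.2 − 6.7 = 4.500 mg/L
LD = Vd × ΔC = 460.6 × 4.500 = 2073 mg

2070 mg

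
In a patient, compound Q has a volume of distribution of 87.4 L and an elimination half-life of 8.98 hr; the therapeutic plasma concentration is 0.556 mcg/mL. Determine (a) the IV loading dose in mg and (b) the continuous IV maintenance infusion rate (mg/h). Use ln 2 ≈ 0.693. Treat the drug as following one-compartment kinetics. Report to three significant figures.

(a) 48.6 mg; (b) 3.75 mg/h

LD = Vd × C = 87.40 × 0.556 = 48.59 mg
CL = 0.693 × Vd / t½ = 0.693 × 87.40 / 8.98 = 6.745 L/h
Infusion rate = CL × Css = 6.745 × 0.556 = 3.750 mg/h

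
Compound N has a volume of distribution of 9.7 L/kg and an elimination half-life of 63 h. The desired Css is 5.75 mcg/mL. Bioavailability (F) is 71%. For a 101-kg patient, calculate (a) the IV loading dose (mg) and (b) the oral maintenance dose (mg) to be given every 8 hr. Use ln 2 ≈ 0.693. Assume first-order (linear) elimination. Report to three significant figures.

(a) 5630 mg; (b) 698 mg

Vd = 9.7 L/kg × 101 kg = 979.7 L
LD = Vd × C = 979.7 × 5.75 = 5633 mg
CL = 0.693 × Vd / t½ = 0.693 × 979.7 / 63 = 10.78 L/h
D = CL × Css × τ / F = 10.78 × 5.75 × 8 / 0.71 = 698.4 mg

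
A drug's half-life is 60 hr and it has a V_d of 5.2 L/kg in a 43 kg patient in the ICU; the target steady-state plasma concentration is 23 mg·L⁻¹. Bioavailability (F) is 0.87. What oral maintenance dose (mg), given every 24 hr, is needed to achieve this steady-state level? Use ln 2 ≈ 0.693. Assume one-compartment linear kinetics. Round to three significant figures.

Vd(total) = 43 kg × 5.2 L/kg = 223.6 L
CL = 0.693 × Vd / t½ = 0.693 × 223.6 / 60 = 2.583 L/h
D = CL × Css × τ / F = 2.583 × 23 × 24 / 0.87 = 1639 mg

1640 mg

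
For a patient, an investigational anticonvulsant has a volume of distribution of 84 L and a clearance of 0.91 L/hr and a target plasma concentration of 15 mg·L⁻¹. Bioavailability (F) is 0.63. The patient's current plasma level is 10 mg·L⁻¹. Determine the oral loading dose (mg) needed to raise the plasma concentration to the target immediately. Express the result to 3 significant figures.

667 mg

Concentration deficit ΔC = 15 − 10 = 5.000 mg/L
LD = Vd × ΔC / F = 84.00 × 5.000 / 0.63 = 666.7 mg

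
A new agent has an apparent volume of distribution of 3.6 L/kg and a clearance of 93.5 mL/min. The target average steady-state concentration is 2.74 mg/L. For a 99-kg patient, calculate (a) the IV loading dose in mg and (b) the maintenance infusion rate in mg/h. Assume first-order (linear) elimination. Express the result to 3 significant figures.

(a) 977 mg; (b) 15.4 mg/h

Total Vd = 3.6 × 99 = 356.4 L
Loading dose = Vd × C = 356.4 × 2.74 = 976.5 mg
CL = 93.5 mL/min = 93.5 × 0.06 = 5.610 L/h
Maintenance: replace elimination → rate = CL × Css = 5.610 × 2.74 = 15.37 mg/h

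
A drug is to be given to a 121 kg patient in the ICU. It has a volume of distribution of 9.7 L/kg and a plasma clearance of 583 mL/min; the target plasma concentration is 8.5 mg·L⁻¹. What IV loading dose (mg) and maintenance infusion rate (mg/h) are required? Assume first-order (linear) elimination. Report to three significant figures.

Total Vd = 9.7 × 121 = 1174 L
Loading dose = Vd × C = 1174 × 8.5 = 9979 mg
CL = 583 mL/min = 583 × 0.06 = 34.98 L/h
Maintenance infusion rate = CL × Css = 34.98 × 8.5 = 297.3 mg/h

(a) 9980 mg; (b) 297 mg/h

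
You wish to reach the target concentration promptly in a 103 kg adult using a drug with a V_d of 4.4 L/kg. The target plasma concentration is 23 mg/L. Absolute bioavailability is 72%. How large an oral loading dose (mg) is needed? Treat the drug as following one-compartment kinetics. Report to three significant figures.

Vd = 4.4 L/kg × 103 kg = 453.2 L
The loading dose fills Vd to the target concentration.
LD = Vd × C / F = 453.2 × 23.00 / 0.72 = 14480 mg

14500 mg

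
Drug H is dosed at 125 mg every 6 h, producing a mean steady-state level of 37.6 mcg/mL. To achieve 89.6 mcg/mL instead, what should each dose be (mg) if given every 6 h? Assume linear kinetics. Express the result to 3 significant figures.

298 mg

With linear kinetics, Css is proportional to dose rate (D/τ) at fixed clearance.
D₂ = D₁ × (Css,target / Css,current) = 125 × 89.6/37.6 = 297.9 mg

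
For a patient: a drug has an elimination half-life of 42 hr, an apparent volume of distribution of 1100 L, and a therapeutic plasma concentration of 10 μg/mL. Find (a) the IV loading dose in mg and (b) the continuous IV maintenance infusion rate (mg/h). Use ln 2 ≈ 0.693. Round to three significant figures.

LD = Vd × C = 1100 × 10 = 11000 mg
CL = 0.693 × Vd / t½ = 0.693 × 1100 / 42 = 18.15 L/h
Infusion rate = CL × Css = 18.15 × 10 = 181.5 mg/h

(a) 11000 mg; (b) 182 mg/h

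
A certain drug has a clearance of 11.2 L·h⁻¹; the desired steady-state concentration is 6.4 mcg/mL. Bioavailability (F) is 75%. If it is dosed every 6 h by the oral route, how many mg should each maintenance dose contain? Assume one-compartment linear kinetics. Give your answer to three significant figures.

At steady state, dose per interval replaces the amount cleared in that interval: F·D/τ = CL·Css.
D = CL × Css × τ / F = 11.20 × 6.4 × 6 / 0.75 = 573.4 mg

573 mg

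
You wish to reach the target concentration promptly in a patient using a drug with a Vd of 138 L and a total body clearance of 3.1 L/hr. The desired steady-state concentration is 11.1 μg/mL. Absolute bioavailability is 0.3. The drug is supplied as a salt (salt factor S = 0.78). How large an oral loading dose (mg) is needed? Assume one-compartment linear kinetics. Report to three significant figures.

LD = Vd × C / F / S = 138.0 × 11.10 / 0.3 / 0.78 = 6546 mg

6550 mg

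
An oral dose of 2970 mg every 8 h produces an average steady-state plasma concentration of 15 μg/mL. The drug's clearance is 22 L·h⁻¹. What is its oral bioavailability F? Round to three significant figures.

F·D/τ = CL·Css at steady state → F = CL·Css·τ / D.
F = 22 × 15 × 8 / 2970 = 0.889

0.889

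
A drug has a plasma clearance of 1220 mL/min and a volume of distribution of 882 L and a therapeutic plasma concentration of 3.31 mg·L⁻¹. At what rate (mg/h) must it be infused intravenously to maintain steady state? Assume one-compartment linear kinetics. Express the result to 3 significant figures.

CL = 1220 mL/min × 60/1000 = 73.20 L/h
Rate = CL × Css = 73.20 × 3.31 = 242.3 mg/h

242 mg/h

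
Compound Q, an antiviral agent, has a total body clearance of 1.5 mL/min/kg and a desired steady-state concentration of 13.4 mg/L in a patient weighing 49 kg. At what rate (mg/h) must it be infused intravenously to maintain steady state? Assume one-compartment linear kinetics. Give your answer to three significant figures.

CL = 1.5 mL/min/kg × 49 kg = 73.50 mL/min = 73.50 × 60/1000 = 4.410 L/h
At steady state, infusion rate equals elimination rate: rate in = CL × Css.
R₀ = 4.410 × 13.4 = 59.09 mg/h

59.1 mg/h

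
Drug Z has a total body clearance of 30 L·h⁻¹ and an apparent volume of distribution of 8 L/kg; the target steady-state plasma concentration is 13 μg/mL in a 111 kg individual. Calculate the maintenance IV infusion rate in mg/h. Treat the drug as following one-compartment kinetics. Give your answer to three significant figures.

At steady state, infusion rate equals elimination rate: rate in = CL × Css.
Rate = CL × Css = 30.00 × 13 = 390.0 mg/h

390 mg/h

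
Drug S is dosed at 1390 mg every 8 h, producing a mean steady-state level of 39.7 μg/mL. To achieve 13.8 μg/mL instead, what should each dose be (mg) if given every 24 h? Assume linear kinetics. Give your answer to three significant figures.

For first-order elimination, Css ∝ F·D/(CL·τ); F and CL are unchanged, so Css ∝ D/τ.
D₂ = D₁ × (Css,target / Css,current) × (τ₂/τ₁) = 1390 × (13.8/39.7) × (24/8) = 1450 mg

1450 mg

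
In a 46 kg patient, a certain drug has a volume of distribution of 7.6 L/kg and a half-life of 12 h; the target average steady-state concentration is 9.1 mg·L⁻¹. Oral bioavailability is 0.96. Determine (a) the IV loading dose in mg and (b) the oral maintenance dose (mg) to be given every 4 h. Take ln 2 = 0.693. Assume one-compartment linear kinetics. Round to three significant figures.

Total Vd = 7.6 × 46 = 349.6 L
LD = Vd × C = 349.6 × 9.1 = 3181 mg
CL = 0.693 × Vd / t½ = 0.693 × 349.6 / 12 = 20.19 L/h
D = CL × Css × τ / F = 20.19 × 9.1 × 4 / 0.96 = 765.5 mg

(a) 3180 mg; (b) 766 mg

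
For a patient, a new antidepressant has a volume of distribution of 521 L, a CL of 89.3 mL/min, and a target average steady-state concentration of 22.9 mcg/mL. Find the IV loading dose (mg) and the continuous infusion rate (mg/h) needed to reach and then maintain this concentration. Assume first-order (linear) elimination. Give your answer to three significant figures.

(a) 11900 mg; (b) 123 mg/h

Loading dose = Vd × C = 521.0 × 22.9 = 11930 mg
CL = 89.3 mL/min = 89.3 × 0.06 = 5.358 L/h
Infusion rate = 5.358 L/h × 22.9 mg/L = 122.7 mg/h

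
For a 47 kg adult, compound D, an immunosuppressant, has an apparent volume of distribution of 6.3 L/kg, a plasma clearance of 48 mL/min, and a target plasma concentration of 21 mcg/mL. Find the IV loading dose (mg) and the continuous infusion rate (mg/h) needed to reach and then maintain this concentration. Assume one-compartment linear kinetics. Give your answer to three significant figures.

Vd(total) = 47 kg × 6.3 L/kg = 296.1 L
Loading: fill Vd to C_target → 296.1 L × 21 mg/L = 6218 mg
CL = 48 mL/min × 60/1000 = 2.880 L/h
Infusion rate = 2.880 L/h × 21 mg/L = 60.48 mg/h

(a) 6220 mg; (b) 60.5 mg/h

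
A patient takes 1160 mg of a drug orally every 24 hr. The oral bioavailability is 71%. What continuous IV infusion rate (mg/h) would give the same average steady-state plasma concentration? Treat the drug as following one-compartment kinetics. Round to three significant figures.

34.3 mg/h

Equivalent systemic input: infusion rate = F·D/τ.
Rate = 0.71 × 1160 / 24 = 34.32 mg/h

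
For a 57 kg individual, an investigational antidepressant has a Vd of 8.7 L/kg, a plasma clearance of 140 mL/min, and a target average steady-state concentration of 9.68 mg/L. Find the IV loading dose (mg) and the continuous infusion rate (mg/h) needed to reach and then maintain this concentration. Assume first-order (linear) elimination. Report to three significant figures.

(a) 4800 mg; (b) 81.3 mg/h

Total Vd = 8.7 × 57 = 495.9 L
Loading dose = Vd × C = 495.9 × 9.68 = 4800 mg
CL = 140 mL/min × 60/1000 = 8.400 L/h
Maintenance: replace elimination → rate = CL × Css = 8.400 × 9.68 = 81.31 mg/h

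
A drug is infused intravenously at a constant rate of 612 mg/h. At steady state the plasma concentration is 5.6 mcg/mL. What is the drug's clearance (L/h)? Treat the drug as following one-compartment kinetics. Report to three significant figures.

At steady state, infusion rate = CL × Css, so CL = rate / Css.
CL = 612 / 5.6 = 109.3 L/h

109 L/h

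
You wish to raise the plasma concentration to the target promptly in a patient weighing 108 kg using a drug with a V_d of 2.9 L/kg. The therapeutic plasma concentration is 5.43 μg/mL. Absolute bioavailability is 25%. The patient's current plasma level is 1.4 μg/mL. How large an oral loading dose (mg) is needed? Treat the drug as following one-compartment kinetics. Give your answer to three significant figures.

5050 mg

Total Vd = 2.9 × 108 = 313.2 L
Concentration deficit ΔC = 5.43 − 1.4 = 4.030 mg/L
LD = Vd × ΔC / F = 313.2 × 4.030 / 0.25 = 5049 mg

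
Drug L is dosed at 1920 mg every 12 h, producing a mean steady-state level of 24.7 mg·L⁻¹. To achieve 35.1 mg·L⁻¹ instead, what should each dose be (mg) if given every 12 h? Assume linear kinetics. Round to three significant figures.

2730 mg

For first-order elimination, Css ∝ F·D/(CL·τ); F and CL are unchanged, so Css ∝ D/τ.
D₂ = D₁ × (Css,target / Css,current) = 1920 × 35.1/24.7 = 2728 mg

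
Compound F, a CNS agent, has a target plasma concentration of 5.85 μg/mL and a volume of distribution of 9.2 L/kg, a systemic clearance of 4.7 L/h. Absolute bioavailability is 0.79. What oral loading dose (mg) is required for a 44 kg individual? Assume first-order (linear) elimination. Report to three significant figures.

Vd(total) = 44 kg × 9.2 L/kg = 404.8 L
LD = Vd × C / F = 404.8 × 5.850 / 0.79 = 2998 mg

3000 mg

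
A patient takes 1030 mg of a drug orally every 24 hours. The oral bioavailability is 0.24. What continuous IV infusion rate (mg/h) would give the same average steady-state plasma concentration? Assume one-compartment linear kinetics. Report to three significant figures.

10.3 mg/h

Equivalent systemic input: infusion rate = F·D/τ.
Rate = 0.24 × 1030 / 24 = 10.30 mg/h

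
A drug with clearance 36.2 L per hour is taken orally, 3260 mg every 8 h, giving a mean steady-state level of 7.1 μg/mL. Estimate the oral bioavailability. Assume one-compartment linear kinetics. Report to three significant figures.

F·D/τ = CL·Css at steady state → F = CL·Css·τ / D.
F = 36.2 × 7.1 × 8 / 3260 = 0.631

0.631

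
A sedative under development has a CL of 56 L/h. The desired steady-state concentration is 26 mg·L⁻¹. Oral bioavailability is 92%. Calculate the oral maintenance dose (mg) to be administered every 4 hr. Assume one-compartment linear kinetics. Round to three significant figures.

D = CL × Css × τ / F = 56.00 × 26 × 4 / 0.92 = 6330 mg

6330 mg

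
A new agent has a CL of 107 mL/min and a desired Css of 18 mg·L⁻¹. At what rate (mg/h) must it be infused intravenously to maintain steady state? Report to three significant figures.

116 mg/h

Convert clearance: 107 mL/min × 60 min/h ÷ 1000 mL/L = 6.420 L/h
Rate = CL × Css = 6.420 × 18 = 115.6 mg/h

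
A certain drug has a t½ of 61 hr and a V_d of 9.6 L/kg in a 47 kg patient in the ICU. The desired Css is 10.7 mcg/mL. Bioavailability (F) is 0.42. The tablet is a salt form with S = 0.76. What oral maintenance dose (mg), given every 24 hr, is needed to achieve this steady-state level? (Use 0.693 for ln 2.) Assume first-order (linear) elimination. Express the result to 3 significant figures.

Total Vd = 9.6 × 47 = 451.2 L
k = 0.693/61 = 0.01136 h⁻¹, so CL = k·Vd = 0.01136 × 451.2 = 5.126 L/h
D = CL × Css × τ / F / S = 5.126 × 10.7 × 24 / 0.42 / 0.76 = 4124 mg

4120 mg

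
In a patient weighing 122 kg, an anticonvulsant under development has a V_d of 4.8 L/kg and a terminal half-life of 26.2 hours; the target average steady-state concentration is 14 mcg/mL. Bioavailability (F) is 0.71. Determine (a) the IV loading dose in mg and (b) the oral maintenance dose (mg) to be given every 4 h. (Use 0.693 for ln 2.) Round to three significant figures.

(a) 8200 mg; (b) 1220 mg

Total Vd = 4.8 × 122 = 585.6 L
LD = Vd × C = 585.6 × 14 = 8198 mg
CL = 0.693 × Vd / t½ = 0.693 × 585.6 / 26.2 = 15.49 L/h
D = CL × Css × τ / F = 15.49 × 14 × 4 / 0.71 = 1222 mg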